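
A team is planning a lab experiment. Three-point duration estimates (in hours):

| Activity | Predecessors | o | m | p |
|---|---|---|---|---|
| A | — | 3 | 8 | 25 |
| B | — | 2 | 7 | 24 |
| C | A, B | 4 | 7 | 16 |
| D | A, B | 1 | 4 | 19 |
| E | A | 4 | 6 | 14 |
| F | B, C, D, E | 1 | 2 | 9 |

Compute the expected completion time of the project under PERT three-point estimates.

te_A = (3 + 4·8 + 25)/6 = 60/6 = 10
te_B = (2 + 4·7 + 24)/6 = 54/6 = 9
te_C = (4 + 4·7 + 16)/6 = 48/6 = 8
te_D = (1 + 4·4 + 19)/6 = 36/6 = 6
te_E = (4 + 4·6 + 14)/6 = 42/6 = 7
te_F = (1 + 4·2 + 9)/6 = 18/6 = 3

Forward pass:
ES_A = 0; EF_A = 10
ES_B = 0; EF_B = 9
ES_C = max(EF_A=10, EF_B=9) = 10; EF_C = 10+8 = 18
ES_D = max(EF_A=10, EF_B=9) = 10; EF_D = 10+6 = 16
ES_E = 10; EF_E = 10+7 = 17
ES_F = max(EF_B=9, EF_C=18, EF_D=16, EF_E=17) = 18; EF_F = 18+3 = 21
Expected project duration μ = 21 hours. Critical path: A → C → F.

21 hours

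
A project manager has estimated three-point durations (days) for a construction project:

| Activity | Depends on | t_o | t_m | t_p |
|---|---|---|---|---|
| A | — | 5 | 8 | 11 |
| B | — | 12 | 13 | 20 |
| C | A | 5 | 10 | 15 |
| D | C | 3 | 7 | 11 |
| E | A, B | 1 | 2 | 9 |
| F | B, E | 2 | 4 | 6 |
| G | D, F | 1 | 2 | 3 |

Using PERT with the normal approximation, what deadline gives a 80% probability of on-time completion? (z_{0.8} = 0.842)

29.0 days

te_A = (5 + 4·8 + 11)/6 = 48/6 = 8; σ²_A = ((11−5)/6)² = 1.000
te_B = (12 + 4·13 + 20)/6 = 84/6 = 14; σ²_B = ((20−12)/6)² = 1.778
te_C = (5 + 4·10 + 15)/6 = 60/6 = 10; σ²_C = ((15−5)/6)² = 2.778
te_D = (3 + 4·7 + 11)/6 = 42/6 = 7; σ²_D = ((11−3)/6)² = 1.778
te_E = (1 + 4·2 + 9)/6 = 18/6 = 3; σ²_E = ((9−1)/6)² = 1.778
te_F = (2 + 4·4 + 6)/6 = 24/6 = 4; σ²_F = ((6−2)/6)² = 0.444
te_G = (1 + 4·2 + 3)/6 = 12/6 = 2; σ²_G = ((3−1)/6)² = 0.111

Forward pass:
ES_A = 0; EF_A = 8
ES_B = 0; EF_B = 14
ES_C = 8; EF_C = 8+10 = 18
ES_D = 18; EF_D = 18+7 = 25
ES_E = max(EF_A=8, EF_B=14) = 14; EF_E = 14+3 = 17
ES_F = max(EF_B=14, EF_E=17) = 17; EF_F = 17+4 = 21
ES_G = max(EF_D=25, EF_F=21) = 25; EF_G = 25+2 = 27
Expected project duration μ = 27 days. Critical path: A → C → D → G.

Variance along critical path = 1.000 + 2.778 + 1.778 + 0.111 = 5.667; σ = 2.380 days.
D = μ + z·σ = 27 + 0.842·2.380 = 29.0 days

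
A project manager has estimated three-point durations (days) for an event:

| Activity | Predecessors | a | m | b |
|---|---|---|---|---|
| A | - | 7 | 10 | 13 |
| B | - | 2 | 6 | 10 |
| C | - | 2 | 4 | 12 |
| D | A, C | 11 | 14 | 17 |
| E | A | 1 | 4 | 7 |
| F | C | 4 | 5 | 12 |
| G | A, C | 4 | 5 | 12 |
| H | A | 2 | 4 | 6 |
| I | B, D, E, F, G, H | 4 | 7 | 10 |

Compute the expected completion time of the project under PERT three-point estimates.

31 days

te_A = (7 + 4·10 + 13)/6 = 60/6 = 10
te_B = (2 + 4·6 + 10)/6 = 36/6 = 6
te_C = (2 + 4·4 + 12)/6 = 30/6 = 5
te_D = (11 + 4·14 + 17)/6 = 84/6 = 14
te_E = (1 + 4·4 + 7)/6 = 24/6 = 4
te_F = (4 + 4·5 + 12)/6 = 36/6 = 6
te_G = (4 + 4·5 + 12)/6 = 36/6 = 6
te_H = (2 + 4·4 + 6)/6 = 24/6 = 4
te_I = (4 + 4·7 + 10)/6 = 42/6 = 7

Forward pass:
ES_A = 0; EF_A = 10
ES_B = 0; EF_B = 6
ES_C = 0; EF_C = 5
ES_D = max(EF_A=10, EF_C=5) = 10; EF_D = 10+14 = 24
ES_E = 10; EF_E = 10+4 = 14
ES_F = 5; EF_F = 5+6 = 11
ES_G = max(EF_A=10, EF_C=5) = 10; EF_G = 10+6 = 16
ES_H = 10; EF_H = 10+4 = 14
ES_I = max(EF_B=6, EF_D=24, EF_E=14, EF_F=11, EF_G=16, EF_H=14) = 24; EF_I = 24+7 = 31
Expected project duration μ = 31 days. Critical path: A → D → I.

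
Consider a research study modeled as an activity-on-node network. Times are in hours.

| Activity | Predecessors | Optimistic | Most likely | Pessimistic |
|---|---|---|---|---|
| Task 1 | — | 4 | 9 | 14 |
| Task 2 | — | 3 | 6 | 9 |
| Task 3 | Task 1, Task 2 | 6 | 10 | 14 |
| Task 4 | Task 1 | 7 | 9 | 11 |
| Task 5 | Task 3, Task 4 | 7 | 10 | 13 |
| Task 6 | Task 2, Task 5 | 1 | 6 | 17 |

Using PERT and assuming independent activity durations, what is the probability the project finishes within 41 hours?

0.920

te_Task 1 = (4 + 4·9 + 14)/6 = 54/6 = 9; σ²_Task 1 = ((14−4)/6)² = 2.778
te_Task 2 = (3 + 4·6 + 9)/6 = 36/6 = 6; σ²_Task 2 = ((9−3)/6)² = 1.000
te_Task 3 = (6 + 4·10 + 14)/6 = 60/6 = 10; σ²_Task 3 = ((14−6)/6)² = 1.778
te_Task 4 = (7 + 4·9 + 11)/6 = 54/6 = 9; σ²_Task 4 = ((11−7)/6)² = 0.444
te_Task 5 = (7 + 4·10 + 13)/6 = 60/6 = 10; σ²_Task 5 = ((13−7)/6)² = 1.000
te_Task 6 = (1 + 4·6 + 17)/6 = 42/6 = 7; σ²_Task 6 = ((17−1)/6)² = 7.111

Forward pass:
ES_Task 1 = 0; EF_Task 1 = 9
ES_Task 2 = 0; EF_Task 2 = 6
ES_Task 3 = max(EF_Task 1=9, EF_Task 2=6) = 9; EF_Task 3 = 9+10 = 19
ES_Task 4 = 9; EF_Task 4 = 9+9 = 18
ES_Task 5 = max(EF_Task 3=19, EF_Task 4=18) = 19; EF_Task 5 = 19+10 = 29
ES_Task 6 = max(EF_Task 2=6, EF_Task 5=29) = 29; EF_Task 6 = 29+7 = 36
Expected project duration μ = 36 hours. Critical path: Task 1 → Task 3 → Task 5 → Task 6.

Variance along critical path = 2.778 + 1.778 + 1.000 + 7.111 = 12.667; σ = √12.667 = 3.559 hours.
Z = (41 − 36) / 3.559 = 1.405
P(T ≤ 41) = Φ(1.405) ≈ 0.920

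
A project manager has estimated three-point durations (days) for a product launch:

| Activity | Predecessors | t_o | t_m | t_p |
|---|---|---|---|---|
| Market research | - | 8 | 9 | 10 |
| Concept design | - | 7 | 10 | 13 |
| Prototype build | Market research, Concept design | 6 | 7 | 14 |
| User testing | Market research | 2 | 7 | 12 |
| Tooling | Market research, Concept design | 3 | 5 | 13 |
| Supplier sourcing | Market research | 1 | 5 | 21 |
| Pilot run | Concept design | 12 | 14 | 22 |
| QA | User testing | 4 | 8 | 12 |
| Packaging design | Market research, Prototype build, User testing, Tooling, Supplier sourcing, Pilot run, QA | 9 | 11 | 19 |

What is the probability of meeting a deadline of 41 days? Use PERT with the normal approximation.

te_Market research = (8 + 4·9 + 10)/6 = 54/6 = 9; σ²_Market research = ((10−8)/6)² = 0.111
te_Concept design = (7 + 4·10 + 13)/6 = 60/6 = 10; σ²_Concept design = ((13−7)/6)² = 1.000
te_Prototype build = (6 + 4·7 + 14)/6 = 48/6 = 8; σ²_Prototype build = ((14−6)/6)² = 1.778
te_User testing = (2 + 4·7 + 12)/6 = 42/6 = 7; σ²_User testing = ((12−2)/6)² = 2.778
te_Tooling = (3 + 4·5 + 13)/6 = 36/6 = 6; σ²_Tooling = ((13−3)/6)² = 2.778
te_Supplier sourcing = (1 + 4·5 + 21)/6 = 42/6 = 7; σ²_Supplier sourcing = ((21−1)/6)² = 11.111
te_Pilot run = (12 + 4·14 + 22)/6 = 90/6 = 15; σ²_Pilot run = ((22−12)/6)² = 2.778
te_QA = (4 + 4·8 + 12)/6 = 48/6 = 8; σ²_QA = ((12−4)/6)² = 1.778
te_Packaging design = (9 + 4·11 + 19)/6 = 72/6 = 12; σ²_Packaging design = ((19−9)/6)² = 2.778

Forward pass:
ES_Market research = 0; EF_Market research = 9
ES_Concept design = 0; EF_Concept design = 10
ES_Prototype build = max(EF_Market research=9, EF_Concept design=10) = 10; EF_Prototype build = 10+8 = 18
ES_User testing = 9; EF_User testing = 9+7 = 16
ES_Tooling = max(EF_Market research=9, EF_Concept design=10) = 10; EF_Tooling = 10+6 = 16
ES_Supplier sourcing = 9; EF_Supplier sourcing = 9+7 = 16
ES_Pilot run = 10; EF_Pilot run = 10+15 = 25
ES_QA = 16; EF_QA = 16+8 = 24
ES_Packaging design = max(EF_Market research=9, EF_Prototype build=18, EF_User testing=16, EF_Tooling=16, EF_Supplier sourcing=16, EF_Pilot run=25, EF_QA=24) = 25; EF_Packaging design = 25+12 = 37
Expected project duration μ = 37 days. Critical path: Concept design → Pilot run → Packaging design.

Variance along critical path = 1.000 + 2.778 + 2.778 = 6.556; σ = √6.556 = 2.560 days.
Z = (41 − 37) / 2.560 = 1.562
P(T ≤ 41) = Φ(1.562) ≈ 0.941

0.941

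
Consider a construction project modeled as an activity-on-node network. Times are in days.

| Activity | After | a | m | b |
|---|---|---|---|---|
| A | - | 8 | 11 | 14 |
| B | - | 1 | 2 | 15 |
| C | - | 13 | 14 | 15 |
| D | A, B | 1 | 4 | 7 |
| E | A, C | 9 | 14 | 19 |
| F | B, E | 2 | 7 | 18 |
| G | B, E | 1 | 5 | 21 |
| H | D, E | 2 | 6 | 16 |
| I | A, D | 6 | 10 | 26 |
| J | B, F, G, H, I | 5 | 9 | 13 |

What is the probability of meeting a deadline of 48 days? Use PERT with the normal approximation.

0.809

te_A = (8 + 4·11 + 14)/6 = 66/6 = 11; σ²_A = ((14−8)/6)² = 1.000
te_B = (1 + 4·2 + 15)/6 = 24/6 = 4; σ²_B = ((15−1)/6)² = 5.444
te_C = (13 + 4·14 + 15)/6 = 84/6 = 14; σ²_C = ((15−13)/6)² = 0.111
te_D = (1 + 4·4 + 7)/6 = 24/6 = 4; σ²_D = ((7−1)/6)² = 1.000
te_E = (9 + 4·14 + 19)/6 = 84/6 = 14; σ²_E = ((19−9)/6)² = 2.778
te_F = (2 + 4·7 + 18)/6 = 48/6 = 8; σ²_F = ((18−2)/6)² = 7.111
te_G = (1 + 4·5 + 21)/6 = 42/6 = 7; σ²_G = ((21−1)/6)² = 11.111
te_H = (2 + 4·6 + 16)/6 = 42/6 = 7; σ²_H = ((16−2)/6)² = 5.444
te_I = (6 + 4·10 + 26)/6 = 72/6 = 12; σ²_I = ((26−6)/6)² = 11.111
te_J = (5 + 4·9 + 13)/6 = 54/6 = 9; σ²_J = ((13−5)/6)² = 1.778

Forward pass:
ES_A = 0; EF_A = 11
ES_B = 0; EF_B = 4
ES_C = 0; EF_C = 14
ES_D = max(EF_A=11, EF_B=4) = 11; EF_D = 11+4 = 15
ES_E = max(EF_A=11, EF_C=14) = 14; EF_E = 14+14 = 28
ES_F = max(EF_B=4, EF_E=28) = 28; EF_F = 28+8 = 36
ES_G = max(EF_B=4, EF_E=28) = 28; EF_G = 28+7 = 35
ES_H = max(EF_D=15, EF_E=28) = 28; EF_H = 28+7 = 35
ES_I = max(EF_A=11, EF_D=15) = 15; EF_I = 15+12 = 27
ES_J = max(EF_B=4, EF_F=36, EF_G=35, EF_H=35, EF_I=27) = 36; EF_J = 36+9 = 45
Expected project duration μ = 45 days. Critical path: C → E → F → J.

Variance along critical path = 0.111 + 2.778 + 7.111 + 1.778 = 11.778; σ = √11.778 = 3.432 days.
Z = (48 − 45) / 3.432 = 0.874
P(T ≤ 48) = Φ(0.874) ≈ 0.809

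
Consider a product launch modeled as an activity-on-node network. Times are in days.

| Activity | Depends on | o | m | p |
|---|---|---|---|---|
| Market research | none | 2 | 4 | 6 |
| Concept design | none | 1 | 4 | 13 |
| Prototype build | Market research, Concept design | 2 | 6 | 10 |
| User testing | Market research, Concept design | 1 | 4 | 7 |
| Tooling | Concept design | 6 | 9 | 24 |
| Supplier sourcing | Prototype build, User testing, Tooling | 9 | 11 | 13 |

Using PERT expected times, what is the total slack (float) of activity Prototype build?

te_Market research = (2 + 4·4 + 6)/6 = 24/6 = 4
te_Concept design = (1 + 4·4 + 13)/6 = 30/6 = 5
te_Prototype build = (2 + 4·6 + 10)/6 = 36/6 = 6
te_User testing = (1 + 4·4 + 7)/6 = 24/6 = 4
te_Tooling = (6 + 4·9 + 24)/6 = 66/6 = 11
te_Supplier sourcing = (9 + 4·11 + 13)/6 = 66/6 = 11

Forward pass:
ES_Market research = 0; EF_Market research = 4
ES_Concept design = 0; EF_Concept design = 5
ES_Prototype build = max(EF_Market research=4, EF_Concept design=5) = 5; EF_Prototype build = 5+6 = 11
ES_User testing = max(EF_Market research=4, EF_Concept design=5) = 5; EF_User testing = 5+4 = 9
ES_Tooling = 5; EF_Tooling = 5+11 = 16
ES_Supplier sourcing = max(EF_Prototype build=11, EF_User testing=9, EF_Tooling=16) = 16; EF_Supplier sourcing = 16+11 = 27
Expected project duration μ = 27 days. Critical path: Concept design → Tooling → Supplier sourcing.

Backward pass:
LF_Supplier sourcing = 27; LS_Supplier sourcing = 27−11 = 16
LF_Tooling = LS_Supplier sourcing = 16; LS_Tooling = 16−11 = 5
LF_User testing = LS_Supplier sourcing = 16; LS_User testing = 16−4 = 12
LF_Prototype build = LS_Supplier sourcing = 16; LS_Prototype build = 16−6 = 10
LF_Concept design = min(LS_Prototype build=10, LS_User testing=12, LS_Tooling=5) = 5; LS_Concept design = 5−5 = 0
LF_Market research = min(LS_Prototype build=10, LS_User testing=12) = 10; LS_Market research = 10−4 = 6
Slack_Prototype build = LS_Prototype build − ES_Prototype build = 10 − 5 = 5

5 days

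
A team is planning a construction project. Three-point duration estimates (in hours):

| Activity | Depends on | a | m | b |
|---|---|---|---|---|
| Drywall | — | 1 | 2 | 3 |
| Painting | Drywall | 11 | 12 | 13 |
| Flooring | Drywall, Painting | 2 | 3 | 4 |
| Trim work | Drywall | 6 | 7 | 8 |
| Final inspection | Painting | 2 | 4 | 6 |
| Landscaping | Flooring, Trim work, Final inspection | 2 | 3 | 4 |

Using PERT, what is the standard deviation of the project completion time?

te_Drywall = (1 + 4·2 + 3)/6 = 12/6 = 2; σ²_Drywall = ((3−1)/6)² = 0.111
te_Painting = (11 + 4·12 + 13)/6 = 72/6 = 12; σ²_Painting = ((13−11)/6)² = 0.111
te_Flooring = (2 + 4·3 + 4)/6 = 18/6 = 3; σ²_Flooring = ((4−2)/6)² = 0.111
te_Trim work = (6 + 4·7 + 8)/6 = 42/6 = 7; σ²_Trim work = ((8−6)/6)² = 0.111
te_Final inspection = (2 + 4·4 + 6)/6 = 24/6 = 4; σ²_Final inspection = ((6−2)/6)² = 0.444
te_Landscaping = (2 + 4·3 + 4)/6 = 18/6 = 3; σ²_Landscaping = ((4−2)/6)² = 0.111

Forward pass:
ES_Drywall = 0; EF_Drywall = 2
ES_Painting = 2; EF_Painting = 2+12 = 14
ES_Flooring = max(EF_Drywall=2, EF_Painting=14) = 14; EF_Flooring = 14+3 = 17
ES_Trim work = 2; EF_Trim work = 2+7 = 9
ES_Final inspection = 14; EF_Final inspection = 14+4 = 18
ES_Landscaping = max(EF_Flooring=17, EF_Trim work=9, EF_Final inspection=18) = 18; EF_Landscaping = 18+3 = 21
Expected project duration μ = 21 hours. Critical path: Drywall → Painting → Final inspection → Landscaping.

Variance along critical path = 0.111 + 0.111 + 0.444 + 0.111 = 0.778
σ = √0.778 = 0.882 hours

0.88 hours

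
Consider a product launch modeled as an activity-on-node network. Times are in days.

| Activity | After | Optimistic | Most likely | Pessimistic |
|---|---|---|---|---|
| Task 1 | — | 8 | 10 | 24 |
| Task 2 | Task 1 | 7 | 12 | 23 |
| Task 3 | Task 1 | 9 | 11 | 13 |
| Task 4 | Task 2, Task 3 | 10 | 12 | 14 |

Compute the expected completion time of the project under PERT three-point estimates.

37 days

te_Task 1 = (8 + 4·10 + 24)/6 = 72/6 = 12
te_Task 2 = (7 + 4·12 + 23)/6 = 78/6 = 13
te_Task 3 = (9 + 4·11 + 13)/6 = 66/6 = 11
te_Task 4 = (10 + 4·12 + 14)/6 = 72/6 = 12

Forward pass:
ES_Task 1 = 0; EF_Task 1 = 12
ES_Task 2 = 12; EF_Task 2 = 12+13 = 25
ES_Task 3 = 12; EF_Task 3 = 12+11 = 23
ES_Task 4 = max(EF_Task 2=25, EF_Task 3=23) = 25; EF_Task 4 = 25+12 = 37
Expected project duration μ = 37 days. Critical path: Task 1 → Task 2 → Task 4.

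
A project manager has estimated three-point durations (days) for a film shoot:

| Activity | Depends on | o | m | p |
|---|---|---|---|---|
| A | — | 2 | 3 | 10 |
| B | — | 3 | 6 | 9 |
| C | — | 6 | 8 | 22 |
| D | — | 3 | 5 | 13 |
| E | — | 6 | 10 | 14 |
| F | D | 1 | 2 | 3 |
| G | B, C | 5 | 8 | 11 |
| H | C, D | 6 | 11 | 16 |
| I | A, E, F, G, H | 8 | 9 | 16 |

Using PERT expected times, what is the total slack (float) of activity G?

3 days

te_A = (2 + 4·3 + 10)/6 = 24/6 = 4
te_B = (3 + 4·6 + 9)/6 = 36/6 = 6
te_C = (6 + 4·8 + 22)/6 = 60/6 = 10
te_D = (3 + 4·5 + 13)/6 = 36/6 = 6
te_E = (6 + 4·10 + 14)/6 = 60/6 = 10
te_F = (1 + 4·2 + 3)/6 = 12/6 = 2
te_G = (5 + 4·8 + 11)/6 = 48/6 = 8
te_H = (6 + 4·11 + 16)/6 = 66/6 = 11
te_I = (8 + 4·9 + 16)/6 = 60/6 = 10

Forward pass:
ES_A = 0; EF_A = 4
ES_B = 0; EF_B = 6
ES_C = 0; EF_C = 10
ES_D = 0; EF_D = 6
ES_E = 0; EF_E = 10
ES_F = 6; EF_F = 6+2 = 8
ES_G = max(EF_B=6, EF_C=10) = 10; EF_G = 10+8 = 18
ES_H = max(EF_C=10, EF_D=6) = 10; EF_H = 10+11 = 21
ES_I = max(EF_A=4, EF_E=10, EF_F=8, EF_G=18, EF_H=21) = 21; EF_I = 21+10 = 31
Expected project duration μ = 31 days. Critical path: C → H → I.

Backward pass:
LF_I = 31; LS_I = 31−10 = 21
LF_H = LS_I = 21; LS_H = 21−11 = 10
LF_G = LS_I = 21; LS_G = 21−8 = 13
LF_F = LS_I = 21; LS_F = 21−2 = 19
LF_E = LS_I = 21; LS_E = 21−10 = 11
LF_D = min(LS_F=19, LS_H=10) = 10; LS_D = 10−6 = 4
LF_C = min(LS_G=13, LS_H=10) = 10; LS_C = 10−10 = 0
LF_B = LS_G = 13; LS_B = 13−6 = 7
LF_A = LS_I = 21; LS_A = 21−4 = 17
Slack_G = LS_G − ES_G = 13 − 10 = 3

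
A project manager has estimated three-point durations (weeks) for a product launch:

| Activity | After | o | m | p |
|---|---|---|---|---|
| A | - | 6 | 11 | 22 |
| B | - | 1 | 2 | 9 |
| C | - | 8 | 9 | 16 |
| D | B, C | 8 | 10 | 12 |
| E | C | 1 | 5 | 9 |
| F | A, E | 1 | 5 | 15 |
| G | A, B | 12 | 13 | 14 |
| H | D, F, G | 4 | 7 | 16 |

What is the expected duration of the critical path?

33 weeks

te_A = (6 + 4·11 + 22)/6 = 72/6 = 12
te_B = (1 + 4·2 + 9)/6 = 18/6 = 3
te_C = (8 + 4·9 + 16)/6 = 60/6 = 10
te_D = (8 + 4·10 + 12)/6 = 60/6 = 10
te_E = (1 + 4·5 + 9)/6 = 30/6 = 5
te_F = (1 + 4·5 + 15)/6 = 36/6 = 6
te_G = (12 + 4·13 + 14)/6 = 78/6 = 13
te_H = (4 + 4·7 + 16)/6 = 48/6 = 8

Forward pass:
ES_A = 0; EF_A = 12
ES_B = 0; EF_B = 3
ES_C = 0; EF_C = 10
ES_D = max(EF_B=3, EF_C=10) = 10; EF_D = 10+10 = 20
ES_E = 10; EF_E = 10+5 = 15
ES_F = max(EF_A=12, EF_E=15) = 15; EF_F = 15+6 = 21
ES_G = max(EF_A=12, EF_B=3) = 12; EF_G = 12+13 = 25
ES_H = max(EF_D=20, EF_F=21, EF_G=25) = 25; EF_H = 25+8 = 33
Expected project duration μ = 33 weeks. Critical path: A → G → H.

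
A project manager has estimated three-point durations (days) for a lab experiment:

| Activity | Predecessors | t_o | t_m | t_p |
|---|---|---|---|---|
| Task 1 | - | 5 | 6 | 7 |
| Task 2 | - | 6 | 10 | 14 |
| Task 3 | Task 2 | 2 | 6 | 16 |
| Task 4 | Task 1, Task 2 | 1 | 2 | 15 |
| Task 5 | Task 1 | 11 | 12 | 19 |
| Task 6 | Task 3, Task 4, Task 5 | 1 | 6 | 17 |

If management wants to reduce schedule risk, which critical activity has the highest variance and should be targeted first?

te_Task 1 = (5 + 4·6 + 7)/6 = 36/6 = 6; σ²_Task 1 = ((7−5)/6)² = 0.111
te_Task 2 = (6 + 4·10 + 14)/6 = 60/6 = 10; σ²_Task 2 = ((14−6)/6)² = 1.778
te_Task 3 = (2 + 4·6 + 16)/6 = 42/6 = 7; σ²_Task 3 = ((16−2)/6)² = 5.444
te_Task 4 = (1 + 4·2 + 15)/6 = 24/6 = 4; σ²_Task 4 = ((15−1)/6)² = 5.444
te_Task 5 = (11 + 4·12 + 19)/6 = 78/6 = 13; σ²_Task 5 = ((19−11)/6)² = 1.778
te_Task 6 = (1 + 4·6 + 17)/6 = 42/6 = 7; σ²_Task 6 = ((17−1)/6)² = 7.111

Forward pass:
ES_Task 1 = 0; EF_Task 1 = 6
ES_Task 2 = 0; EF_Task 2 = 10
ES_Task 3 = 10; EF_Task 3 = 10+7 = 17
ES_Task 4 = max(EF_Task 1=6, EF_Task 2=10) = 10; EF_Task 4 = 10+4 = 14
ES_Task 5 = 6; EF_Task 5 = 6+13 = 19
ES_Task 6 = max(EF_Task 3=17, EF_Task 4=14, EF_Task 5=19) = 19; EF_Task 6 = 19+7 = 26
Expected project duration μ = 26 days. Critical path: Task 1 → Task 5 → Task 6.

Variances on critical path: σ²_Task 1=0.111, σ²_Task 5=1.778, σ²_Task 6=7.111.
Largest is σ²_Task 6 = 7.111.

Task 6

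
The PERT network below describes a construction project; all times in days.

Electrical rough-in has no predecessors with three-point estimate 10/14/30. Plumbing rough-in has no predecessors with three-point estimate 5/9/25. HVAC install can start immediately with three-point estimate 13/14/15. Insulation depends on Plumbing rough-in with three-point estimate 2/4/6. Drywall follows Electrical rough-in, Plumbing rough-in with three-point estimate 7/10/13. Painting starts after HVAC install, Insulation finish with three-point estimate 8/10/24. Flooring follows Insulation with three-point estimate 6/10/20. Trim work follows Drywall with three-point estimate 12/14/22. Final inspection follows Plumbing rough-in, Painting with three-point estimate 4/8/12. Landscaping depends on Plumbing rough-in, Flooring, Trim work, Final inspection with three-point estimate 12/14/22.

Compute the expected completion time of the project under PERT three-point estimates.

te_Electrical rough-in = (10 + 4·14 + 30)/6 = 96/6 = 16
te_Plumbing rough-in = (5 + 4·9 + 25)/6 = 66/6 = 11
te_HVAC install = (13 + 4·14 + 15)/6 = 84/6 = 14
te_Insulation = (2 + 4·4 + 6)/6 = 24/6 = 4
te_Drywall = (7 + 4·10 + 13)/6 = 60/6 = 10
te_Painting = (8 + 4·10 + 24)/6 = 72/6 = 12
te_Flooring = (6 + 4·10 + 20)/6 = 66/6 = 11
te_Trim work = (12 + 4·14 + 22)/6 = 90/6 = 15
te_Final inspection = (4 + 4·8 + 12)/6 = 48/6 = 8
te_Landscaping = (12 + 4·14 + 22)/6 = 90/6 = 15

Forward pass:
ES_Electrical rough-in = 0; EF_Electrical rough-in = 16
ES_Plumbing rough-in = 0; EF_Plumbing rough-in = 11
ES_HVAC install = 0; EF_HVAC install = 14
ES_Insulation = 11; EF_Insulation = 11+4 = 15
ES_Drywall = max(EF_Electrical rough-in=16, EF_Plumbing rough-in=11) = 16; EF_Drywall = 16+10 = 26
ES_Painting = max(EF_HVAC install=14, EF_Insulation=15) = 15; EF_Painting = 15+12 = 27
ES_Flooring = 15; EF_Flooring = 15+11 = 26
ES_Trim work = 26; EF_Trim work = 26+15 = 41
ES_Final inspection = max(EF_Plumbing rough-in=11, EF_Painting=27) = 27; EF_Final inspection = 27+8 = 35
ES_Landscaping = max(EF_Plumbing rough-in=11, EF_Flooring=26, EF_Trim work=41, EF_Final inspection=35) = 41; EF_Landscaping = 41+15 = 56
Expected project duration μ = 56 days. Critical path: Electrical rough-in → Drywall → Trim work → Landscaping.

56 days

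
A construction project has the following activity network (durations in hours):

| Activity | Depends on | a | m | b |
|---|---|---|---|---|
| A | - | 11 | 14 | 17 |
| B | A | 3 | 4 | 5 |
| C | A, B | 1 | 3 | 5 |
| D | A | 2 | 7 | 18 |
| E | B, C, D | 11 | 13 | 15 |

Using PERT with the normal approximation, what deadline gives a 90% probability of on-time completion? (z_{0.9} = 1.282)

te_A = (11 + 4·14 + 17)/6 = 84/6 = 14; σ²_A = ((17−11)/6)² = 1.000
te_B = (3 + 4·4 + 5)/6 = 24/6 = 4; σ²_B = ((5−3)/6)² = 0.111
te_C = (1 + 4·3 + 5)/6 = 18/6 = 3; σ²_C = ((5−1)/6)² = 0.444
te_D = (2 + 4·7 + 18)/6 = 48/6 = 8; σ²_D = ((18−2)/6)² = 7.111
te_E = (11 + 4·13 + 15)/6 = 78/6 = 13; σ²_E = ((15−11)/6)² = 0.444

Forward pass:
ES_A = 0; EF_A = 14
ES_B = 14; EF_B = 14+4 = 18
ES_C = max(EF_A=14, EF_B=18) = 18; EF_C = 18+3 = 21
ES_D = 14; EF_D = 14+8 = 22
ES_E = max(EF_B=18, EF_C=21, EF_D=22) = 22; EF_E = 22+13 = 35
Expected project duration μ = 35 hours. Critical path: A → D → E.

Variance along critical path = 1.000 + 7.111 + 0.444 = 8.556; σ = 2.925 hours.
D = μ + z·σ = 35 + 1.282·2.925 = 38.7 hours

38.7 hours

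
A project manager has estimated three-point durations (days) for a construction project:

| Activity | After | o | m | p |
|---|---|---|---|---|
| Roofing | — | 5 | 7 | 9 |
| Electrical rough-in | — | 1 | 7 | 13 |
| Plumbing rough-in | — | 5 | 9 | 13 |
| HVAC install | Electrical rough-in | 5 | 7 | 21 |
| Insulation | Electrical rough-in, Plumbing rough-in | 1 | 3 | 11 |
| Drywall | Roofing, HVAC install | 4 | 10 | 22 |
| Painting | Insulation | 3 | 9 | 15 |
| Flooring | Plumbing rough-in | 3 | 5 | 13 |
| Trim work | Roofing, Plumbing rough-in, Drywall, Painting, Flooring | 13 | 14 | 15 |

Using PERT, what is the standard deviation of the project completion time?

4.50 days

te_Roofing = (5 + 4·7 + 9)/6 = 42/6 = 7; σ²_Roofing = ((9−5)/6)² = 0.444
te_Electrical rough-in = (1 + 4·7 + 13)/6 = 42/6 = 7; σ²_Electrical rough-in = ((13−1)/6)² = 4.000
te_Plumbing rough-in = (5 + 4·9 + 13)/6 = 54/6 = 9; σ²_Plumbing rough-in = ((13−5)/6)² = 1.778
te_HVAC install = (5 + 4·7 + 21)/6 = 54/6 = 9; σ²_HVAC install = ((21−5)/6)² = 7.111
te_Insulation = (1 + 4·3 + 11)/6 = 24/6 = 4; σ²_Insulation = ((11−1)/6)² = 2.778
te_Drywall = (4 + 4·10 + 22)/6 = 66/6 = 11; σ²_Drywall = ((22−4)/6)² = 9.000
te_Painting = (3 + 4·9 + 15)/6 = 54/6 = 9; σ²_Painting = ((15−3)/6)² = 4.000
te_Flooring = (3 + 4·5 + 13)/6 = 36/6 = 6; σ²_Flooring = ((13−3)/6)² = 2.778
te_Trim work = (13 + 4·14 + 15)/6 = 84/6 = 14; σ²_Trim work = ((15−13)/6)² = 0.111

Forward pass:
ES_Roofing = 0; EF_Roofing = 7
ES_Electrical rough-in = 0; EF_Electrical rough-in = 7
ES_Plumbing rough-in = 0; EF_Plumbing rough-in = 9
ES_HVAC install = 7; EF_HVAC install = 7+9 = 16
ES_Insulation = max(EF_Electrical rough-in=7, EF_Plumbing rough-in=9) = 9; EF_Insulation = 9+4 = 13
ES_Drywall = max(EF_Roofing=7, EF_HVAC install=16) = 16; EF_Drywall = 16+11 = 27
ES_Painting = 13; EF_Painting = 13+9 = 22
ES_Flooring = 9; EF_Flooring = 9+6 = 15
ES_Trim work = max(EF_Roofing=7, EF_Plumbing rough-in=9, EF_Drywall=27, EF_Painting=22, EF_Flooring=15) = 27; EF_Trim work = 27+14 = 41
Expected project duration μ = 41 days. Critical path: Electrical rough-in → HVAC install → Drywall → Trim work.

Variance along critical path = 4.000 + 7.111 + 9.000 + 0.111 = 20.222
σ = √20.222 = 4.497 days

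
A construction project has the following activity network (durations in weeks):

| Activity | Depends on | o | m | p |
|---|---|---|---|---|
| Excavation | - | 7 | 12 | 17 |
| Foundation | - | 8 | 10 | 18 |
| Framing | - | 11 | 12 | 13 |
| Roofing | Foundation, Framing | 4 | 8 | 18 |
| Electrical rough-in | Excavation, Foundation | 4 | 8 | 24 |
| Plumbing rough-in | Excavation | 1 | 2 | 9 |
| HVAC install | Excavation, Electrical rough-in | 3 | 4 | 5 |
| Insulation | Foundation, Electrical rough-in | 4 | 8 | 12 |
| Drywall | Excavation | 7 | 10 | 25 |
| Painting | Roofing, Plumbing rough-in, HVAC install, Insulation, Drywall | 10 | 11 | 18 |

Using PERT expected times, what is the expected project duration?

te_Excavation = (7 + 4·12 + 17)/6 = 72/6 = 12
te_Foundation = (8 + 4·10 + 18)/6 = 66/6 = 11
te_Framing = (11 + 4·12 + 13)/6 = 72/6 = 12
te_Roofing = (4 + 4·8 + 18)/6 = 54/6 = 9
te_Electrical rough-in = (4 + 4·8 + 24)/6 = 60/6 = 10
te_Plumbing rough-in = (1 + 4·2 + 9)/6 = 18/6 = 3
te_HVAC install = (3 + 4·4 + 5)/6 = 24/6 = 4
te_Insulation = (4 + 4·8 + 12)/6 = 48/6 = 8
te_Drywall = (7 + 4·10 + 25)/6 = 72/6 = 12
te_Painting = (10 + 4·11 + 18)/6 = 72/6 = 12

Forward pass:
ES_Excavation = 0; EF_Excavation = 12
ES_Foundation = 0; EF_Foundation = 11
ES_Framing = 0; EF_Framing = 12
ES_Roofing = max(EF_Foundation=11, EF_Framing=12) = 12; EF_Roofing = 12+9 = 21
ES_Electrical rough-in = max(EF_Excavation=12, EF_Foundation=11) = 12; EF_Electrical rough-in = 12+10 = 22
ES_Plumbing rough-in = 12; EF_Plumbing rough-in = 12+3 = 15
ES_HVAC install = max(EF_Excavation=12, EF_Electrical rough-in=22) = 22; EF_HVAC install = 22+4 = 26
ES_Insulation = max(EF_Foundation=11, EF_Electrical rough-in=22) = 22; EF_Insulation = 22+8 = 30
ES_Drywall = 12; EF_Drywall = 12+12 = 24
ES_Painting = max(EF_Roofing=21, EF_Plumbing rough-in=15, EF_HVAC install=26, EF_Insulation=30, EF_Drywall=24) = 30; EF_Painting = 30+12 = 42
Expected project duration μ = 42 weeks. Critical path: Excavation → Electrical rough-in → Insulation → Painting.

42 weeks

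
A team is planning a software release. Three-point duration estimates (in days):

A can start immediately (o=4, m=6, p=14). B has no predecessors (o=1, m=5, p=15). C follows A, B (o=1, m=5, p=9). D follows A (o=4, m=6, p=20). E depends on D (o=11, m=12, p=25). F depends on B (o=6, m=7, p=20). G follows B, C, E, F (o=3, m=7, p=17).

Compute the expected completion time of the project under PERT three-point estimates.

37 days

te_A = (4 + 4·6 + 14)/6 = 42/6 = 7
te_B = (1 + 4·5 + 15)/6 = 36/6 = 6
te_C = (1 + 4·5 + 9)/6 = 30/6 = 5
te_D = (4 + 4·6 + 20)/6 = 48/6 = 8
te_E = (11 + 4·12 + 25)/6 = 84/6 = 14
te_F = (6 + 4·7 + 20)/6 = 54/6 = 9
te_G = (3 + 4·7 + 17)/6 = 48/6 = 8

Forward pass:
ES_A = 0; EF_A = 7
ES_B = 0; EF_B = 6
ES_C = max(EF_A=7, EF_B=6) = 7; EF_C = 7+5 = 12
ES_D = 7; EF_D = 7+8 = 15
ES_E = 15; EF_E = 15+14 = 29
ES_F = 6; EF_F = 6+9 = 15
ES_G = max(EF_B=6, EF_C=12, EF_E=29, EF_F=15) = 29; EF_G = 29+8 = 37
Expected project duration μ = 37 days. Critical path: A → D → E → G.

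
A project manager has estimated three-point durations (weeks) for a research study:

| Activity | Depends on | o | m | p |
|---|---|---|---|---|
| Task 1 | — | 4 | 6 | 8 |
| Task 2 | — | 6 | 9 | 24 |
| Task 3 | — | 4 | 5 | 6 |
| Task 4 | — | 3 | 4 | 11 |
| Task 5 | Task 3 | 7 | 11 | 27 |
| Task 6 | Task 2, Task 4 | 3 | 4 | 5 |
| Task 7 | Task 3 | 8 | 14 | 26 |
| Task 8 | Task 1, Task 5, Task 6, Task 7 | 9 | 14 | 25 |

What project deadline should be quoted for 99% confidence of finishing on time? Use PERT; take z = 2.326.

te_Task 1 = (4 + 4·6 + 8)/6 = 36/6 = 6; σ²_Task 1 = ((8−4)/6)² = 0.444
te_Task 2 = (6 + 4·9 + 24)/6 = 66/6 = 11; σ²_Task 2 = ((24−6)/6)² = 9.000
te_Task 3 = (4 + 4·5 + 6)/6 = 30/6 = 5; σ²_Task 3 = ((6−4)/6)² = 0.111
te_Task 4 = (3 + 4·4 + 11)/6 = 30/6 = 5; σ²_Task 4 = ((11−3)/6)² = 1.778
te_Task 5 = (7 + 4·11 + 27)/6 = 78/6 = 13; σ²_Task 5 = ((27−7)/6)² = 11.111
te_Task 6 = (3 + 4·4 + 5)/6 = 24/6 = 4; σ²_Task 6 = ((5−3)/6)² = 0.111
te_Task 7 = (8 + 4·14 + 26)/6 = 90/6 = 15; σ²_Task 7 = ((26−8)/6)² = 9.000
te_Task 8 = (9 + 4·14 + 25)/6 = 90/6 = 15; σ²_Task 8 = ((25−9)/6)² = 7.111

Forward pass:
ES_Task 1 = 0; EF_Task 1 = 6
ES_Task 2 = 0; EF_Task 2 = 11
ES_Task 3 = 0; EF_Task 3 = 5
ES_Task 4 = 0; EF_Task 4 = 5
ES_Task 5 = 5; EF_Task 5 = 5+13 = 18
ES_Task 6 = max(EF_Task 2=11, EF_Task 4=5) = 11; EF_Task 6 = 11+4 = 15
ES_Task 7 = 5; EF_Task 7 = 5+15 = 20
ES_Task 8 = max(EF_Task 1=6, EF_Task 5=18, EF_Task 6=15, EF_Task 7=20) = 20; EF_Task 8 = 20+15 = 35
Expected project duration μ = 35 weeks. Critical path: Task 3 → Task 7 → Task 8.

Variance along critical path = 0.111 + 9.000 + 7.111 = 16.222; σ = 4.028 weeks.
D = μ + z·σ = 35 + 2.326·4.028 = 44.4 weeks

44.4 weeks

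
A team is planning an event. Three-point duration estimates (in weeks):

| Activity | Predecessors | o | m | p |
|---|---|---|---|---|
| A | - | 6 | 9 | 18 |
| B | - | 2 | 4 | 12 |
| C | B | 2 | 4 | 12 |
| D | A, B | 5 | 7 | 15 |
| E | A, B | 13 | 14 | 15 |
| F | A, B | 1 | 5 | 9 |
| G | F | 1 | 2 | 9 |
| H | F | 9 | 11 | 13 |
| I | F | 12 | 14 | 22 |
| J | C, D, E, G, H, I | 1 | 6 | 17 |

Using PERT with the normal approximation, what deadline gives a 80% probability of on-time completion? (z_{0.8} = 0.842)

te_A = (6 + 4·9 + 18)/6 = 60/6 = 10; σ²_A = ((18−6)/6)² = 4.000
te_B = (2 + 4·4 + 12)/6 = 30/6 = 5; σ²_B = ((12−2)/6)² = 2.778
te_C = (2 + 4·4 + 12)/6 = 30/6 = 5; σ²_C = ((12−2)/6)² = 2.778
te_D = (5 + 4·7 + 15)/6 = 48/6 = 8; σ²_D = ((15−5)/6)² = 2.778
te_E = (13 + 4·14 + 15)/6 = 84/6 = 14; σ²_E = ((15−13)/6)² = 0.111
te_F = (1 + 4·5 + 9)/6 = 30/6 = 5; σ²_F = ((9−1)/6)² = 1.778
te_G = (1 + 4·2 + 9)/6 = 18/6 = 3; σ²_G = ((9−1)/6)² = 1.778
te_H = (9 + 4·11 + 13)/6 = 66/6 = 11; σ²_H = ((13−9)/6)² = 0.444
te_I = (12 + 4·14 + 22)/6 = 90/6 = 15; σ²_I = ((22−12)/6)² = 2.778
te_J = (1 + 4·6 + 17)/6 = 42/6 = 7; σ²_J = ((17−1)/6)² = 7.111

Forward pass:
ES_A = 0; EF_A = 10
ES_B = 0; EF_B = 5
ES_C = 5; EF_C = 5+5 = 10
ES_D = max(EF_A=10, EF_B=5) = 10; EF_D = 10+8 = 18
ES_E = max(EF_A=10, EF_B=5) = 10; EF_E = 10+14 = 24
ES_F = max(EF_A=10, EF_B=5) = 10; EF_F = 10+5 = 15
ES_G = 15; EF_G = 15+3 = 18
ES_H = 15; EF_H = 15+11 = 26
ES_I = 15; EF_I = 15+15 = 30
ES_J = max(EF_C=10, EF_D=18, EF_E=24, EF_G=18, EF_H=26, EF_I=30) = 30; EF_J = 30+7 = 37
Expected project duration μ = 37 weeks. Critical path: A → F → I → J.

Variance along critical path = 4.000 + 1.778 + 2.778 + 7.111 = 15.667; σ = 3.958 weeks.
D = μ + z·σ = 37 + 0.842·3.958 = 40.3 weeks

40.3 weeks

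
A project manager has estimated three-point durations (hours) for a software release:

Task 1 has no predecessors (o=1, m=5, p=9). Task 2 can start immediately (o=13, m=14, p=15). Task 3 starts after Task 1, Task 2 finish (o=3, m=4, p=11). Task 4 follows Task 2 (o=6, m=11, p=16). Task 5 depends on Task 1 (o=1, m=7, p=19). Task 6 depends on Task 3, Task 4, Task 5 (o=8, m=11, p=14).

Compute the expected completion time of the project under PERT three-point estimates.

te_Task 1 = (1 + 4·5 + 9)/6 = 30/6 = 5
te_Task 2 = (13 + 4·14 + 15)/6 = 84/6 = 14
te_Task 3 = (3 + 4·4 + 11)/6 = 30/6 = 5
te_Task 4 = (6 + 4·11 + 16)/6 = 66/6 = 11
te_Task 5 = (1 + 4·7 + 19)/6 = 48/6 = 8
te_Task 6 = (8 + 4·11 + 14)/6 = 66/6 = 11

Forward pass:
ES_Task 1 = 0; EF_Task 1 = 5
ES_Task 2 = 0; EF_Task 2 = 14
ES_Task 3 = max(EF_Task 1=5, EF_Task 2=14) = 14; EF_Task 3 = 14+5 = 19
ES_Task 4 = 14; EF_Task 4 = 14+11 = 25
ES_Task 5 = 5; EF_Task 5 = 5+8 = 13
ES_Task 6 = max(EF_Task 3=19, EF_Task 4=25, EF_Task 5=13) = 25; EF_Task 6 = 25+11 = 36
Expected project duration μ = 36 hours. Critical path: Task 2 → Task 4 → Task 6.

36 hours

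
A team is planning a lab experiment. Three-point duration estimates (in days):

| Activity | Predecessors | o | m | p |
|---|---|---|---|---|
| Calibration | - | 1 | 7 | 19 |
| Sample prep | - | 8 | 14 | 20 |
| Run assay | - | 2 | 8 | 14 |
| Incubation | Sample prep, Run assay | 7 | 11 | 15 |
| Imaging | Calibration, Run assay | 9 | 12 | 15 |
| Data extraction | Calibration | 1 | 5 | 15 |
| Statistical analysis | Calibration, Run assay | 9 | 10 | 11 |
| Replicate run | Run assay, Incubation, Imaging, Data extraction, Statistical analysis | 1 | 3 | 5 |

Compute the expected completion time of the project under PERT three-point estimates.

28 days

te_Calibration = (1 + 4·7 + 19)/6 = 48/6 = 8
te_Sample prep = (8 + 4·14 + 20)/6 = 84/6 = 14
te_Run assay = (2 + 4·8 + 14)/6 = 48/6 = 8
te_Incubation = (7 + 4·11 + 15)/6 = 66/6 = 11
te_Imaging = (9 + 4·12 + 15)/6 = 72/6 = 12
te_Data extraction = (1 + 4·5 + 15)/6 = 36/6 = 6
te_Statistical analysis = (9 + 4·10 + 11)/6 = 60/6 = 10
te_Replicate run = (1 + 4·3 + 5)/6 = 18/6 = 3

Forward pass:
ES_Calibration = 0; EF_Calibration = 8
ES_Sample prep = 0; EF_Sample prep = 14
ES_Run assay = 0; EF_Run assay = 8
ES_Incubation = max(EF_Sample prep=14, EF_Run assay=8) = 14; EF_Incubation = 14+11 = 25
ES_Imaging = max(EF_Calibration=8, EF_Run assay=8) = 8; EF_Imaging = 8+12 = 20
ES_Data extraction = 8; EF_Data extraction = 8+6 = 14
ES_Statistical analysis = max(EF_Calibration=8, EF_Run assay=8) = 8; EF_Statistical analysis = 8+10 = 18
ES_Replicate run = max(EF_Run assay=8, EF_Incubation=25, EF_Imaging=20, EF_Data extraction=14, EF_Statistical analysis=18) = 25; EF_Replicate run = 25+3 = 28
Expected project duration μ = 28 days. Critical path: Sample prep → Incubation → Replicate run.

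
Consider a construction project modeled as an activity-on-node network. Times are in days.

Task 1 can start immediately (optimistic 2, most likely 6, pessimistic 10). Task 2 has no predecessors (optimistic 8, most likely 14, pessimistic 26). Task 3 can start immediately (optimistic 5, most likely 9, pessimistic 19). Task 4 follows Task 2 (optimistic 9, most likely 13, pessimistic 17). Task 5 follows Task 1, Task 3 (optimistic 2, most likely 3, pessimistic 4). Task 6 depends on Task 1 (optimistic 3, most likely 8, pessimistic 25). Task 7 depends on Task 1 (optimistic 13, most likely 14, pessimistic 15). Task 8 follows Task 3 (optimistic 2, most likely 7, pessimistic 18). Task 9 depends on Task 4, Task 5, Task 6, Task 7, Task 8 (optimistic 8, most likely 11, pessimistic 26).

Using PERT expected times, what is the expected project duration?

41 days

te_Task 1 = (2 + 4·6 + 10)/6 = 36/6 = 6
te_Task 2 = (8 + 4·14 + 26)/6 = 90/6 = 15
te_Task 3 = (5 + 4·9 + 19)/6 = 60/6 = 10
te_Task 4 = (9 + 4·13 + 17)/6 = 78/6 = 13
te_Task 5 = (2 + 4·3 + 4)/6 = 18/6 = 3
te_Task 6 = (3 + 4·8 + 25)/6 = 60/6 = 10
te_Task 7 = (13 + 4·14 + 15)/6 = 84/6 = 14
te_Task 8 = (2 + 4·7 + 18)/6 = 48/6 = 8
te_Task 9 = (8 + 4·11 + 26)/6 = 78/6 = 13

Forward pass:
ES_Task 1 = 0; EF_Task 1 = 6
ES_Task 2 = 0; EF_Task 2 = 15
ES_Task 3 = 0; EF_Task 3 = 10
ES_Task 4 = 15; EF_Task 4 = 15+13 = 28
ES_Task 5 = max(EF_Task 1=6, EF_Task 3=10) = 10; EF_Task 5 = 10+3 = 13
ES_Task 6 = 6; EF_Task 6 = 6+10 = 16
ES_Task 7 = 6; EF_Task 7 = 6+14 = 20
ES_Task 8 = 10; EF_Task 8 = 10+8 = 18
ES_Task 9 = max(EF_Task 4=28, EF_Task 5=13, EF_Task 6=16, EF_Task 7=20, EF_Task 8=18) = 28; EF_Task 9 = 28+13 = 41
Expected project duration μ = 41 days. Critical path: Task 2 → Task 4 → Task 9.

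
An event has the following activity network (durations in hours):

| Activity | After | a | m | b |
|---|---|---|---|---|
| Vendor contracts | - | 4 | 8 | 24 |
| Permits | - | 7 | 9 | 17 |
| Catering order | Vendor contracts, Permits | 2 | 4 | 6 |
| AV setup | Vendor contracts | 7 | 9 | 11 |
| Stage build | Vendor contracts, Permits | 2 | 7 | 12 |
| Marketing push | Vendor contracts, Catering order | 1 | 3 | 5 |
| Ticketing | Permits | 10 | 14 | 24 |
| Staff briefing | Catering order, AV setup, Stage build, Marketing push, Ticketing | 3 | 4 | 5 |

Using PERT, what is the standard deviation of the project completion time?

te_Vendor contracts = (4 + 4·8 + 24)/6 = 60/6 = 10; σ²_Vendor contracts = ((24−4)/6)² = 11.111
te_Permits = (7 + 4·9 + 17)/6 = 60/6 = 10; σ²_Permits = ((17−7)/6)² = 2.778
te_Catering order = (2 + 4·4 + 6)/6 = 24/6 = 4; σ²_Catering order = ((6−2)/6)² = 0.444
te_AV setup = (7 + 4·9 + 11)/6 = 54/6 = 9; σ²_AV setup = ((11−7)/6)² = 0.444
te_Stage build = (2 + 4·7 + 12)/6 = 42/6 = 7; σ²_Stage build = ((12−2)/6)² = 2.778
te_Marketing push = (1 + 4·3 + 5)/6 = 18/6 = 3; σ²_Marketing push = ((5−1)/6)² = 0.444
te_Ticketing = (10 + 4·14 + 24)/6 = 90/6 = 15; σ²_Ticketing = ((24−10)/6)² = 5.444
te_Staff briefing = (3 + 4·4 + 5)/6 = 24/6 = 4; σ²_Staff briefing = ((5−3)/6)² = 0.111

Forward pass:
ES_Vendor contracts = 0; EF_Vendor contracts = 10
ES_Permits = 0; EF_Permits = 10
ES_Catering order = max(EF_Vendor contracts=10, EF_Permits=10) = 10; EF_Catering order = 10+4 = 14
ES_AV setup = 10; EF_AV setup = 10+9 = 19
ES_Stage build = max(EF_Vendor contracts=10, EF_Permits=10) = 10; EF_Stage build = 10+7 = 17
ES_Marketing push = max(EF_Vendor contracts=10, EF_Catering order=14) = 14; EF_Marketing push = 14+3 = 17
ES_Ticketing = 10; EF_Ticketing = 10+15 = 25
ES_Staff briefing = max(EF_Catering order=14, EF_AV setup=19, EF_Stage build=17, EF_Marketing push=17, EF_Ticketing=25) = 25; EF_Staff briefing = 25+4 = 29
Expected project duration μ = 29 hours. Critical path: Permits → Ticketing → Staff briefing.

Variance along critical path = 2.778 + 5.444 + 0.111 = 8.333
σ = √8.333 = 2.887 hours

2.89 hours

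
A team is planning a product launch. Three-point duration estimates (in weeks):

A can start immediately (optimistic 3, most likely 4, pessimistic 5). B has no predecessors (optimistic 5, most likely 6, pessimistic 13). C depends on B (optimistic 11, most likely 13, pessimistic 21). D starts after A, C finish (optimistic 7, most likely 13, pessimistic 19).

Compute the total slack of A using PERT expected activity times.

te_A = (3 + 4·4 + 5)/6 = 24/6 = 4
te_B = (5 + 4·6 + 13)/6 = 42/6 = 7
te_C = (11 + 4·13 + 21)/6 = 84/6 = 14
te_D = (7 + 4·13 + 19)/6 = 78/6 = 13

Forward pass:
ES_A = 0; EF_A = 4
ES_B = 0; EF_B = 7
ES_C = 7; EF_C = 7+14 = 21
ES_D = max(EF_A=4, EF_C=21) = 21; EF_D = 21+13 = 34
Expected project duration μ = 34 weeks. Critical path: B → C → D.

Backward pass:
LF_D = 34; LS_D = 34−13 = 21
LF_C = LS_D = 21; LS_C = 21−14 = 7
LF_B = LS_C = 7; LS_B = 7−7 = 0
LF_A = LS_D = 21; LS_A = 21−4 = 17
Slack_A = LS_A − ES_A = 17 − 0 = 17

17 weeks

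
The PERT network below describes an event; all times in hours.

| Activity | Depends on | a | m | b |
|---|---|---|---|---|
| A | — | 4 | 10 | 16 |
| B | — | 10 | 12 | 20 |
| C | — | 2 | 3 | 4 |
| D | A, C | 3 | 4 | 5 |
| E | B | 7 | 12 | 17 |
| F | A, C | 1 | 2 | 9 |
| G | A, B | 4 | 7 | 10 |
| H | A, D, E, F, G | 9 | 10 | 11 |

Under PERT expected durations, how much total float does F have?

te_A = (4 + 4·10 + 16)/6 = 60/6 = 10
te_B = (10 + 4·12 + 20)/6 = 78/6 = 13
te_C = (2 + 4·3 + 4)/6 = 18/6 = 3
te_D = (3 + 4·4 + 5)/6 = 24/6 = 4
te_E = (7 + 4·12 + 17)/6 = 72/6 = 12
te_F = (1 + 4·2 + 9)/6 = 18/6 = 3
te_G = (4 + 4·7 + 10)/6 = 42/6 = 7
te_H = (9 + 4·10 + 11)/6 = 60/6 = 10

Forward pass:
ES_A = 0; EF_A = 10
ES_B = 0; EF_B = 13
ES_C = 0; EF_C = 3
ES_D = max(EF_A=10, EF_C=3) = 10; EF_D = 10+4 = 14
ES_E = 13; EF_E = 13+12 = 25
ES_F = max(EF_A=10, EF_C=3) = 10; EF_F = 10+3 = 13
ES_G = max(EF_A=10, EF_B=13) = 13; EF_G = 13+7 = 20
ES_H = max(EF_A=10, EF_D=14, EF_E=25, EF_F=13, EF_G=20) = 25; EF_H = 25+10 = 35
Expected project duration μ = 35 hours. Critical path: B → E → H.

Backward pass:
LF_H = 35; LS_H = 35−10 = 25
LF_G = LS_H = 25; LS_G = 25−7 = 18
LF_F = LS_H = 25; LS_F = 25−3 = 22
LF_E = LS_H = 25; LS_E = 25−12 = 13
LF_D = LS_H = 25; LS_D = 25−4 = 21
LF_C = min(LS_D=21, LS_F=22) = 21; LS_C = 21−3 = 18
LF_B = min(LS_E=13, LS_G=18) = 13; LS_B = 13−13 = 0
LF_A = min(LS_D=21, LS_F=22, LS_G=18, LS_H=25) = 18; LS_A = 18−10 = 8
Slack_F = LS_F − ES_F = 22 − 10 = 12

12 hours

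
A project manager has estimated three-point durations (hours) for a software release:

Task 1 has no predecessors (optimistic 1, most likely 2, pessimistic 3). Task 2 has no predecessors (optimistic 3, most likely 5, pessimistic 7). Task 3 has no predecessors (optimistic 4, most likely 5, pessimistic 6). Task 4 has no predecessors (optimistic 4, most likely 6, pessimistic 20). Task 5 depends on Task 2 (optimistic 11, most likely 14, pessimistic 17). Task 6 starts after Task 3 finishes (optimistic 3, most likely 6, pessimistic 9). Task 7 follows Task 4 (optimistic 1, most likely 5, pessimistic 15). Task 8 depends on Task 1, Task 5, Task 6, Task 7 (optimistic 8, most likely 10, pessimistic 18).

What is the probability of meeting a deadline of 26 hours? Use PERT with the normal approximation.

0.026

te_Task 1 = (1 + 4·2 + 3)/6 = 12/6 = 2; σ²_Task 1 = ((3−1)/6)² = 0.111
te_Task 2 = (3 + 4·5 + 7)/6 = 30/6 = 5; σ²_Task 2 = ((7−3)/6)² = 0.444
te_Task 3 = (4 + 4·5 + 6)/6 = 30/6 = 5; σ²_Task 3 = ((6−4)/6)² = 0.111
te_Task 4 = (4 + 4·6 + 20)/6 = 48/6 = 8; σ²_Task 4 = ((20−4)/6)² = 7.111
te_Task 5 = (11 + 4·14 + 17)/6 = 84/6 = 14; σ²_Task 5 = ((17−11)/6)² = 1.000
te_Task 6 = (3 + 4·6 + 9)/6 = 36/6 = 6; σ²_Task 6 = ((9−3)/6)² = 1.000
te_Task 7 = (1 + 4·5 + 15)/6 = 36/6 = 6; σ²_Task 7 = ((15−1)/6)² = 5.444
te_Task 8 = (8 + 4·10 + 18)/6 = 66/6 = 11; σ²_Task 8 = ((18−8)/6)² = 2.778

Forward pass:
ES_Task 1 = 0; EF_Task 1 = 2
ES_Task 2 = 0; EF_Task 2 = 5
ES_Task 3 = 0; EF_Task 3 = 5
ES_Task 4 = 0; EF_Task 4 = 8
ES_Task 5 = 5; EF_Task 5 = 5+14 = 19
ES_Task 6 = 5; EF_Task 6 = 5+6 = 11
ES_Task 7 = 8; EF_Task 7 = 8+6 = 14
ES_Task 8 = max(EF_Task 1=2, EF_Task 5=19, EF_Task 6=11, EF_Task 7=14) = 19; EF_Task 8 = 19+11 = 30
Expected project duration μ = 30 hours. Critical path: Task 2 → Task 5 → Task 8.

Variance along critical path = 0.444 + 1.000 + 2.778 = 4.222; σ = √4.222 = 2.055 hours.
Z = (26 − 30) / 2.055 = -1.947
P(T ≤ 26) = Φ(-1.947) ≈ 0.026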